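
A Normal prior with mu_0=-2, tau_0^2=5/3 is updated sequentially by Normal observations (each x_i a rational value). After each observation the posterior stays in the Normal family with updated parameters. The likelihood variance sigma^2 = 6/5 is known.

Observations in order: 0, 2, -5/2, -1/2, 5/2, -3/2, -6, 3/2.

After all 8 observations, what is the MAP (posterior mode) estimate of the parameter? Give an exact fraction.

obs 1: x=0 → posterior Normal(-36/43, 30/43)
obs 2: x=2 → posterior Normal(7/34, 15/34)
obs 3: x=-5/2 → posterior Normal(-97/186, 10/31)
obs 4: x=-1/2 → posterior Normal(-61/118, 15/59)
obs 5: x=5/2 → posterior Normal(3/286, 30/143)
obs 6: x=-3/2 → posterior Normal(-3/14, 5/28)
obs 7: x=-6 → posterior Normal(-186/193, 30/193)
obs 8: x=3/2 → posterior Normal(-297/436, 15/109)

-297/436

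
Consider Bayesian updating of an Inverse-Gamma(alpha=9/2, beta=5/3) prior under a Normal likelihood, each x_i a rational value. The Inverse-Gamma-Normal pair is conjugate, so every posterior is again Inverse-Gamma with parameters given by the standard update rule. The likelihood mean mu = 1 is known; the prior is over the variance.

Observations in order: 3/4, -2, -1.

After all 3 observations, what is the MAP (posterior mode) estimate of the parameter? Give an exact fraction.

787/672

obs 1: x=3/4 → posterior Inverse-Gamma(5, 163/96)
obs 2: x=-2 → posterior Inverse-Gamma(11/2, 595/96)
obs 3: x=-1 → posterior Inverse-Gamma(6, 787/96)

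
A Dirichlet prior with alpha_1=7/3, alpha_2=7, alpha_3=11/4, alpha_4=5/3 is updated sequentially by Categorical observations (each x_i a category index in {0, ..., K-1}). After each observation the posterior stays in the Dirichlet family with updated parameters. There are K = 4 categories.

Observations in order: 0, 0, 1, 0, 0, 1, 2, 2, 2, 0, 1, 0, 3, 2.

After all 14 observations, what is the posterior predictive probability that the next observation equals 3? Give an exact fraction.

obs 1: x=0 → posterior Dirichlet(10/3, 7, 11/4, 5/3)
obs 2: x=0 → posterior Dirichlet(13/3, 7, 11/4, 5/3)
obs 3: x=1 → posterior Dirichlet(13/3, 8, 11/4, 5/3)
obs 4: x=0 → posterior Dirichlet(16/3, 8, 11/4, 5/3)
obs 5: x=0 → posterior Dirichlet(19/3, 8, 11/4, 5/3)
obs 6: x=1 → posterior Dirichlet(19/3, 9, 11/4, 5/3)
obs 7: x=2 → posterior Dirichlet(19/3, 9, 15/4, 5/3)
obs 8: x=2 → posterior Dirichlet(19/3, 9, 19/4, 5/3)
obs 9: x=2 → posterior Dirichlet(19/3, 9, 23/4, 5/3)
obs 10: x=0 → posterior Dirichlet(22/3, 9, 23/4, 5/3)
obs 11: x=1 → posterior Dirichlet(22/3, 10, 23/4, 5/3)
obs 12: x=0 → posterior Dirichlet(25/3, 10, 23/4, 5/3)
obs 13: x=3 → posterior Dirichlet(25/3, 10, 23/4, 8/3)
obs 14: x=2 → posterior Dirichlet(25/3, 10, 27/4, 8/3)

32/333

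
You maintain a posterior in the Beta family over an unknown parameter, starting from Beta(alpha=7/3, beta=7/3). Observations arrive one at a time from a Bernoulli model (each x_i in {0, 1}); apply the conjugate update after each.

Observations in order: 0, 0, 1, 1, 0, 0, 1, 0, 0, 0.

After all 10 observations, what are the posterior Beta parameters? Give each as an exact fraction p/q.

obs 1: x=0 → posterior Beta(7/3, 10/3)
obs 2: x=0 → posterior Beta(7/3, 13/3)
obs 3: x=1 → posterior Beta(10/3, 13/3)
obs 4: x=1 → posterior Beta(13/3, 13/3)
obs 5: x=0 → posterior Beta(13/3, 16/3)
obs 6: x=0 → posterior Beta(13/3, 19/3)
obs 7: x=1 → posterior Beta(16/3, 19/3)
obs 8: x=0 → posterior Beta(16/3, 22/3)
obs 9: x=0 → posterior Beta(16/3, 25/3)
obs 10: x=0 → posterior Beta(16/3, 28/3)

alpha=16/3, beta=28/3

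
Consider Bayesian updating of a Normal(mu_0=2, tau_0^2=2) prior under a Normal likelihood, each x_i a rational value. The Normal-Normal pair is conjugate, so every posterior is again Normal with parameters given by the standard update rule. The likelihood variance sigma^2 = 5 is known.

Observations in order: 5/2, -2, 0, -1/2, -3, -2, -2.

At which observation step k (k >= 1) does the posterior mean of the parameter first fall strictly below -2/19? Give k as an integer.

obs 1: x=5/2 → posterior Normal(15/7, 10/7)
obs 2: x=-2 → posterior Normal(11/9, 10/9)
obs 3: x=0 → posterior Normal(1, 10/11)
obs 4: x=-1/2 → posterior Normal(10/13, 10/13)
obs 5: x=-3 → posterior Normal(4/15, 2/3)
obs 6: x=-2 → posterior Normal(0, 10/17)
obs 7: x=-2 → posterior Normal(-4/19, 10/19)

k = 7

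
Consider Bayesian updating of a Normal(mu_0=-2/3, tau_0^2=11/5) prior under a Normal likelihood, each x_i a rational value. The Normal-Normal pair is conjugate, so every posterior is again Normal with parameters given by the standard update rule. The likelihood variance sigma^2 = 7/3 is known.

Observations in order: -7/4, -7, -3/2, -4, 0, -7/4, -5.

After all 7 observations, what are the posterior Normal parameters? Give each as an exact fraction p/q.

mu_0=-307/114, tau_0^2=11/38

obs 1: x=-7/4 → posterior Normal(-973/816, 77/68)
obs 2: x=-7 → posterior Normal(-3745/1212, 77/101)
obs 3: x=-3/2 → posterior Normal(-4339/1608, 77/134)
obs 4: x=-4 → posterior Normal(-5923/2004, 77/167)
obs 5: x=0 → posterior Normal(-5923/2400, 77/200)
obs 6: x=-7/4 → posterior Normal(-1654/699, 77/233)
obs 7: x=-5 → posterior Normal(-307/114, 11/38)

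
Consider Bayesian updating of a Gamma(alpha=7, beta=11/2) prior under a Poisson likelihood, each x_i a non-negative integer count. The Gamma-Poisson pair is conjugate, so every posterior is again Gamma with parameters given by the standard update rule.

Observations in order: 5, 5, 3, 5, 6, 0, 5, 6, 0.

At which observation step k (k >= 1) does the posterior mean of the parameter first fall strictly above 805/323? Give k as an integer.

k = 4

obs 1: x=5 → posterior Gamma(12, 13/2)
obs 2: x=5 → posterior Gamma(17, 15/2)
obs 3: x=3 → posterior Gamma(20, 17/2)
obs 4: x=5 → posterior Gamma(25, 19/2)
obs 5: x=6 → posterior Gamma(31, 21/2)
obs 6: x=0 → posterior Gamma(31, 23/2)
obs 7: x=5 → posterior Gamma(36, 25/2)
obs 8: x=6 → posterior Gamma(42, 27/2)
obs 9: x=0 → posterior Gamma(42, 29/2)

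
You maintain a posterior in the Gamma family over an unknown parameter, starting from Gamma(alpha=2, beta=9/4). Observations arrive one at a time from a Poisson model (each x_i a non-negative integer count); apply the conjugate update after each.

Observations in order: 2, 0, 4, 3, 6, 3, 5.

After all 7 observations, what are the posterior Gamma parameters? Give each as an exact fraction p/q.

obs 1: x=2 → posterior Gamma(4, 13/4)
obs 2: x=0 → posterior Gamma(4, 17/4)
obs 3: x=4 → posterior Gamma(8, 21/4)
obs 4: x=3 → posterior Gamma(11, 25/4)
obs 5: x=6 → posterior Gamma(17, 29/4)
obs 6: x=3 → posterior Gamma(20, 33/4)
obs 7: x=5 → posterior Gamma(25, 37/4)

alpha=25, beta=37/4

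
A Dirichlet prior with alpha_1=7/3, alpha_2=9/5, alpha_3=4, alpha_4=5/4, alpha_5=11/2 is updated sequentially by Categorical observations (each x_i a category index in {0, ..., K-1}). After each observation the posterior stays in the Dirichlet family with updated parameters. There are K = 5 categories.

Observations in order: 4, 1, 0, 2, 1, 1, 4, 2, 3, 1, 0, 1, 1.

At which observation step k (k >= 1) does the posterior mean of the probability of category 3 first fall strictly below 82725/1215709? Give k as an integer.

obs 1: x=4 → posterior Dirichlet(7/3, 9/5, 4, 5/4, 13/2)
obs 2: x=1 → posterior Dirichlet(7/3, 14/5, 4, 5/4, 13/2)
obs 3: x=0 → posterior Dirichlet(10/3, 14/5, 4, 5/4, 13/2)
obs 4: x=2 → posterior Dirichlet(10/3, 14/5, 5, 5/4, 13/2)
obs 5: x=1 → posterior Dirichlet(10/3, 19/5, 5, 5/4, 13/2)
obs 6: x=1 → posterior Dirichlet(10/3, 24/5, 5, 5/4, 13/2)
obs 7: x=4 → posterior Dirichlet(10/3, 24/5, 5, 5/4, 15/2)
obs 8: x=2 → posterior Dirichlet(10/3, 24/5, 6, 5/4, 15/2)
obs 9: x=3 → posterior Dirichlet(10/3, 24/5, 6, 9/4, 15/2)
obs 10: x=1 → posterior Dirichlet(10/3, 29/5, 6, 9/4, 15/2)
obs 11: x=0 → posterior Dirichlet(13/3, 29/5, 6, 9/4, 15/2)
obs 12: x=1 → posterior Dirichlet(13/3, 34/5, 6, 9/4, 15/2)
obs 13: x=1 → posterior Dirichlet(13/3, 39/5, 6, 9/4, 15/2)

k = 4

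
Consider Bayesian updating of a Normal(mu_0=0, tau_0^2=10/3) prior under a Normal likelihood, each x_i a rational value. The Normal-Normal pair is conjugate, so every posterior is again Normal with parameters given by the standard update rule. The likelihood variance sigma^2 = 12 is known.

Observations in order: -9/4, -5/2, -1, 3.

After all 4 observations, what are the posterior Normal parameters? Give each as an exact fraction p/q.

obs 1: x=-9/4 → posterior Normal(-45/92, 60/23)
obs 2: x=-5/2 → posterior Normal(-95/112, 15/7)
obs 3: x=-1 → posterior Normal(-115/132, 20/11)
obs 4: x=3 → posterior Normal(-55/152, 30/19)

mu_0=-55/152, tau_0^2=30/19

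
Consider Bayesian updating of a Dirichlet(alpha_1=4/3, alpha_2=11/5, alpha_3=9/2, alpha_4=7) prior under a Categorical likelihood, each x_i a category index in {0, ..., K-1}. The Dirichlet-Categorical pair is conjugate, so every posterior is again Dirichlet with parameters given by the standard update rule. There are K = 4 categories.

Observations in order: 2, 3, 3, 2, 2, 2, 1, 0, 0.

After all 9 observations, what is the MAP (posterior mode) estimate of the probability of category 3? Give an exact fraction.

240/601

obs 1: x=2 → posterior Dirichlet(4/3, 11/5, 11/2, 7)
obs 2: x=3 → posterior Dirichlet(4/3, 11/5, 11/2, 8)
obs 3: x=3 → posterior Dirichlet(4/3, 11/5, 11/2, 9)
obs 4: x=2 → posterior Dirichlet(4/3, 11/5, 13/2, 9)
obs 5: x=2 → posterior Dirichlet(4/3, 11/5, 15/2, 9)
obs 6: x=2 → posterior Dirichlet(4/3, 11/5, 17/2, 9)
obs 7: x=1 → posterior Dirichlet(4/3, 16/5, 17/2, 9)
obs 8: x=0 → posterior Dirichlet(7/3, 16/5, 17/2, 9)
obs 9: x=0 → posterior Dirichlet(10/3, 16/5, 17/2, 9)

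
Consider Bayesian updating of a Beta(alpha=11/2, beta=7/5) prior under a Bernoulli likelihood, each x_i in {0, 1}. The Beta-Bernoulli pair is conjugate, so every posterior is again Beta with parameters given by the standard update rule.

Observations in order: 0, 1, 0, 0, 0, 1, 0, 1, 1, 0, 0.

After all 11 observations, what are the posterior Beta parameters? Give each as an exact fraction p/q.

alpha=19/2, beta=42/5

obs 1: x=0 → posterior Beta(11/2, 12/5)
obs 2: x=1 → posterior Beta(13/2, 12/5)
obs 3: x=0 → posterior Beta(13/2, 17/5)
obs 4: x=0 → posterior Beta(13/2, 22/5)
obs 5: x=0 → posterior Beta(13/2, 27/5)
obs 6: x=1 → posterior Beta(15/2, 27/5)
obs 7: x=0 → posterior Beta(15/2, 32/5)
obs 8: x=1 → posterior Beta(17/2, 32/5)
obs 9: x=1 → posterior Beta(19/2, 32/5)
obs 10: x=0 → posterior Beta(19/2, 37/5)
obs 11: x=0 → posterior Beta(19/2, 42/5)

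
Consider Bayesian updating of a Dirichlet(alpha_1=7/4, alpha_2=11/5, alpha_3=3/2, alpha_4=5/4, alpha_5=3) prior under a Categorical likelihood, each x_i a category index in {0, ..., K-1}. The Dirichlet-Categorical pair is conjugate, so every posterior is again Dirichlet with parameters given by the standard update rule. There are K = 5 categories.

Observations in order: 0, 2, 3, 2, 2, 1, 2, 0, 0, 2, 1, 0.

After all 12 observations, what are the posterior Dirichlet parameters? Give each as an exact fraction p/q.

alpha_1=23/4, alpha_2=21/5, alpha_3=13/2, alpha_4=9/4, alpha_5=3

obs 1: x=0 → posterior Dirichlet(11/4, 11/5, 3/2, 5/4, 3)
obs 2: x=2 → posterior Dirichlet(11/4, 11/5, 5/2, 5/4, 3)
obs 3: x=3 → posterior Dirichlet(11/4, 11/5, 5/2, 9/4, 3)
obs 4: x=2 → posterior Dirichlet(11/4, 11/5, 7/2, 9/4, 3)
obs 5: x=2 → posterior Dirichlet(11/4, 11/5, 9/2, 9/4, 3)
obs 6: x=1 → posterior Dirichlet(11/4, 16/5, 9/2, 9/4, 3)
obs 7: x=2 → posterior Dirichlet(11/4, 16/5, 11/2, 9/4, 3)
obs 8: x=0 → posterior Dirichlet(15/4, 16/5, 11/2, 9/4, 3)
obs 9: x=0 → posterior Dirichlet(19/4, 16/5, 11/2, 9/4, 3)
obs 10: x=2 → posterior Dirichlet(19/4, 16/5, 13/2, 9/4, 3)
obs 11: x=1 → posterior Dirichlet(19/4, 21/5, 13/2, 9/4, 3)
obs 12: x=0 → posterior Dirichlet(23/4, 21/5, 13/2, 9/4, 3)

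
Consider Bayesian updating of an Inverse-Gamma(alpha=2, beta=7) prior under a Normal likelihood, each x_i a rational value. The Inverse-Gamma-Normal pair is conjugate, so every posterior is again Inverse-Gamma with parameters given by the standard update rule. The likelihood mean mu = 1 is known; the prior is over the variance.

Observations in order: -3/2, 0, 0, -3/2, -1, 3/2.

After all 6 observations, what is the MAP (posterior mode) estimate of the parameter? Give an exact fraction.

obs 1: x=-3/2 → posterior Inverse-Gamma(5/2, 81/8)
obs 2: x=0 → posterior Inverse-Gamma(3, 85/8)
obs 3: x=0 → posterior Inverse-Gamma(7/2, 89/8)
obs 4: x=-3/2 → posterior Inverse-Gamma(4, 57/4)
obs 5: x=-1 → posterior Inverse-Gamma(9/2, 65/4)
obs 6: x=3/2 → posterior Inverse-Gamma(5, 131/8)

131/48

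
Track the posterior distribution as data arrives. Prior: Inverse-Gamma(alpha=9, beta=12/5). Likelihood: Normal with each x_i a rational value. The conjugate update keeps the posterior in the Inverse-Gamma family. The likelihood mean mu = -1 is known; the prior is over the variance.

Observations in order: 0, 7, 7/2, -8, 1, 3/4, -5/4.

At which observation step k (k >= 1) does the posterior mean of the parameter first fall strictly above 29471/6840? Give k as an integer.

k = 3

obs 1: x=0 → posterior Inverse-Gamma(19/2, 29/10)
obs 2: x=7 → posterior Inverse-Gamma(10, 349/10)
obs 3: x=7/2 → posterior Inverse-Gamma(21/2, 1801/40)
obs 4: x=-8 → posterior Inverse-Gamma(11, 2781/40)
obs 5: x=1 → posterior Inverse-Gamma(23/2, 2861/40)
obs 6: x=3/4 → posterior Inverse-Gamma(12, 11689/160)
obs 7: x=-5/4 → posterior Inverse-Gamma(25/2, 5847/80)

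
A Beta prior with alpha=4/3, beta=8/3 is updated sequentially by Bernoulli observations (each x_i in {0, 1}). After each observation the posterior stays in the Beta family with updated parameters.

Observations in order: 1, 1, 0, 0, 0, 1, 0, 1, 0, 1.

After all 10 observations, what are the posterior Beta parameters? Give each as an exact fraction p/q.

alpha=19/3, beta=23/3

obs 1: x=1 → posterior Beta(7/3, 8/3)
obs 2: x=1 → posterior Beta(10/3, 8/3)
obs 3: x=0 → posterior Beta(10/3, 11/3)
obs 4: x=0 → posterior Beta(10/3, 14/3)
obs 5: x=0 → posterior Beta(10/3, 17/3)
obs 6: x=1 → posterior Beta(13/3, 17/3)
obs 7: x=0 → posterior Beta(13/3, 20/3)
obs 8: x=1 → posterior Beta(16/3, 20/3)
obs 9: x=0 → posterior Beta(16/3, 23/3)
obs 10: x=1 → posterior Beta(19/3, 23/3)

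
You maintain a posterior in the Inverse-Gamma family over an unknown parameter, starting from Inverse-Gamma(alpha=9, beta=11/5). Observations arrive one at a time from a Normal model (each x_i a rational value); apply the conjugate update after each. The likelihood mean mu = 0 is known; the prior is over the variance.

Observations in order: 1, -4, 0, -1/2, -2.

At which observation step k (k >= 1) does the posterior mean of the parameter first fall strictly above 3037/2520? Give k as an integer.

obs 1: x=1 → posterior Inverse-Gamma(19/2, 27/10)
obs 2: x=-4 → posterior Inverse-Gamma(10, 107/10)
obs 3: x=0 → posterior Inverse-Gamma(21/2, 107/10)
obs 4: x=-1/2 → posterior Inverse-Gamma(11, 433/40)
obs 5: x=-2 → posterior Inverse-Gamma(23/2, 513/40)

k = 5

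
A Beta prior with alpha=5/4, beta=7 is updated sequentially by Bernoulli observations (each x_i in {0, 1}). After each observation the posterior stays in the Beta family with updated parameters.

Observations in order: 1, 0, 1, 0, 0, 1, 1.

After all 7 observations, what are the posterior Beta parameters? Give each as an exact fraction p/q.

obs 1: x=1 → posterior Beta(9/4, 7)
obs 2: x=0 → posterior Beta(9/4, 8)
obs 3: x=1 → posterior Beta(13/4, 8)
obs 4: x=0 → posterior Beta(13/4, 9)
obs 5: x=0 → posterior Beta(13/4, 10)
obs 6: x=1 → posterior Beta(17/4, 10)
obs 7: x=1 → posterior Beta(21/4, 10)

alpha=21/4, beta=10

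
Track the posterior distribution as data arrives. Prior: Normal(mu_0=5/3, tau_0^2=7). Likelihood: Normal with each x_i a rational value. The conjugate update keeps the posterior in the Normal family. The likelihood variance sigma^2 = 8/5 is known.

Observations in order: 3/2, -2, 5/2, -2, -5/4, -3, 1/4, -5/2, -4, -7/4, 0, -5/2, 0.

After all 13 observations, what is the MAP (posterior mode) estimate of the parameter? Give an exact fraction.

obs 1: x=3/2 → posterior Normal(395/258, 56/43)
obs 2: x=-2 → posterior Normal(-25/468, 28/39)
obs 3: x=5/2 → posterior Normal(250/339, 56/113)
obs 4: x=-2 → posterior Normal(10/111, 14/37)
obs 5: x=-5/4 → posterior Normal(-365/2196, 56/183)
obs 6: x=-3 → posterior Normal(-1625/2616, 28/109)
obs 7: x=1/4 → posterior Normal(-380/759, 56/253)
obs 8: x=-5/2 → posterior Normal(-1285/1728, 7/36)
obs 9: x=-4 → posterior Normal(-125/114, 56/323)
obs 10: x=-7/4 → posterior Normal(-4985/4296, 28/179)
obs 11: x=0 → posterior Normal(-4985/4716, 56/393)
obs 12: x=-5/2 → posterior Normal(-6035/5136, 14/107)
obs 13: x=0 → posterior Normal(-6035/5556, 56/463)

-6035/5556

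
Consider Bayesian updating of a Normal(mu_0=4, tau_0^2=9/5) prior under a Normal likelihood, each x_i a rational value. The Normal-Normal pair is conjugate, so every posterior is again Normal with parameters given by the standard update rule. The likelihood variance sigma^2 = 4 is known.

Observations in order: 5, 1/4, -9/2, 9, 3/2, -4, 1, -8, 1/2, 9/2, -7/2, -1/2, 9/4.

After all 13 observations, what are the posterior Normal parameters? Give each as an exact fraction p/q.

mu_0=223/274, tau_0^2=36/137

obs 1: x=5 → posterior Normal(125/29, 36/29)
obs 2: x=1/4 → posterior Normal(509/152, 18/19)
obs 3: x=-9/2 → posterior Normal(347/188, 36/47)
obs 4: x=9 → posterior Normal(671/224, 9/14)
obs 5: x=3/2 → posterior Normal(145/52, 36/65)
obs 6: x=-4 → posterior Normal(581/296, 18/37)
obs 7: x=1 → posterior Normal(617/332, 36/83)
obs 8: x=-8 → posterior Normal(329/368, 9/23)
obs 9: x=1/2 → posterior Normal(347/404, 36/101)
obs 10: x=9/2 → posterior Normal(509/440, 18/55)
obs 11: x=-7/2 → posterior Normal(383/476, 36/119)
obs 12: x=-1/2 → posterior Normal(365/512, 9/32)
obs 13: x=9/4 → posterior Normal(223/274, 36/137)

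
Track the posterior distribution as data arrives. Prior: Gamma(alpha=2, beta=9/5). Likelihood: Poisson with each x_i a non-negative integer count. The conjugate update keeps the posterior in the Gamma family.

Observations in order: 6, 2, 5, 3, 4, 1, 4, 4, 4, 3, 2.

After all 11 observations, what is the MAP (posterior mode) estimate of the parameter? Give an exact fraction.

195/64

obs 1: x=6 → posterior Gamma(8, 14/5)
obs 2: x=2 → posterior Gamma(10, 19/5)
obs 3: x=5 → posterior Gamma(15, 24/5)
obs 4: x=3 → posterior Gamma(18, 29/5)
obs 5: x=4 → posterior Gamma(22, 34/5)
obs 6: x=1 → posterior Gamma(23, 39/5)
obs 7: x=4 → posterior Gamma(27, 44/5)
obs 8: x=4 → posterior Gamma(31, 49/5)
obs 9: x=4 → posterior Gamma(35, 54/5)
obs 10: x=3 → posterior Gamma(38, 59/5)
obs 11: x=2 → posterior Gamma(40, 64/5)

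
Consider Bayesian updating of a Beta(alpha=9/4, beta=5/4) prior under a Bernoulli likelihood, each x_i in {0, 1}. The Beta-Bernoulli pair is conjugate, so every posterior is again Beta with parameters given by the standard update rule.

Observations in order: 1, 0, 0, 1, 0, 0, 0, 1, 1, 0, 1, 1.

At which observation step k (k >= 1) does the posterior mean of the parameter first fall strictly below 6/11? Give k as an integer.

k = 3

obs 1: x=1 → posterior Beta(13/4, 5/4)
obs 2: x=0 → posterior Beta(13/4, 9/4)
obs 3: x=0 → posterior Beta(13/4, 13/4)
obs 4: x=1 → posterior Beta(17/4, 13/4)
obs 5: x=0 → posterior Beta(17/4, 17/4)
obs 6: x=0 → posterior Beta(17/4, 21/4)
obs 7: x=0 → posterior Beta(17/4, 25/4)
obs 8: x=1 → posterior Beta(21/4, 25/4)
obs 9: x=1 → posterior Beta(25/4, 25/4)
obs 10: x=0 → posterior Beta(25/4, 29/4)
obs 11: x=1 → posterior Beta(29/4, 29/4)
obs 12: x=1 → posterior Beta(33/4, 29/4)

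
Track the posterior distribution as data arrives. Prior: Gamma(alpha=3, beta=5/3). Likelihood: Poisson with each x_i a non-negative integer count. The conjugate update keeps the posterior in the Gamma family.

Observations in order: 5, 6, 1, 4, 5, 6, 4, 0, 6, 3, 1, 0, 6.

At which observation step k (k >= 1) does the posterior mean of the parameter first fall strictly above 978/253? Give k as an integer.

k = 6

obs 1: x=5 → posterior Gamma(8, 8/3)
obs 2: x=6 → posterior Gamma(14, 11/3)
obs 3: x=1 → posterior Gamma(15, 14/3)
obs 4: x=4 → posterior Gamma(19, 17/3)
obs 5: x=5 → posterior Gamma(24, 20/3)
obs 6: x=6 → posterior Gamma(30, 23/3)
obs 7: x=4 → posterior Gamma(34, 26/3)
obs 8: x=0 → posterior Gamma(34, 29/3)
obs 9: x=6 → posterior Gamma(40, 32/3)
obs 10: x=3 → posterior Gamma(43, 35/3)
obs 11: x=1 → posterior Gamma(44, 38/3)
obs 12: x=0 → posterior Gamma(44, 41/3)
obs 13: x=6 → posterior Gamma(50, 44/3)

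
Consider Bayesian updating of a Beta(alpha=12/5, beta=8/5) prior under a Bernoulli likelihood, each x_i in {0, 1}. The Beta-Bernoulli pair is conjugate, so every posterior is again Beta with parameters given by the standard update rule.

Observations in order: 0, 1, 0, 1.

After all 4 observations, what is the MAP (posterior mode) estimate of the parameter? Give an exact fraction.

obs 1: x=0 → posterior Beta(12/5, 13/5)
obs 2: x=1 → posterior Beta(17/5, 13/5)
obs 3: x=0 → posterior Beta(17/5, 18/5)
obs 4: x=1 → posterior Beta(22/5, 18/5)

17/30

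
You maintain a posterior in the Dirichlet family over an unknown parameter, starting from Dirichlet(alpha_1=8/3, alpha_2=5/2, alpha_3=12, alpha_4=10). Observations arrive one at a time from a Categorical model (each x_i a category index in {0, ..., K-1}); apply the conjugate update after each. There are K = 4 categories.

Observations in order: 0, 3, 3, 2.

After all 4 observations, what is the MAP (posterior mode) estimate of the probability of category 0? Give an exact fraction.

obs 1: x=0 → posterior Dirichlet(11/3, 5/2, 12, 10)
obs 2: x=3 → posterior Dirichlet(11/3, 5/2, 12, 11)
obs 3: x=3 → posterior Dirichlet(11/3, 5/2, 12, 12)
obs 4: x=2 → posterior Dirichlet(11/3, 5/2, 13, 12)

16/163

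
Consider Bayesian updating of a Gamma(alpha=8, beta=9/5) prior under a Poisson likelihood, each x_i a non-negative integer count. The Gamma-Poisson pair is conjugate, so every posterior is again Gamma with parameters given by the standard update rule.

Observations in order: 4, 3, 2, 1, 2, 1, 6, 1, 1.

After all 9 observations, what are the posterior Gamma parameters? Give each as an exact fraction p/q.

obs 1: x=4 → posterior Gamma(12, 14/5)
obs 2: x=3 → posterior Gamma(15, 19/5)
obs 3: x=2 → posterior Gamma(17, 24/5)
obs 4: x=1 → posterior Gamma(18, 29/5)
obs 5: x=2 → posterior Gamma(20, 34/5)
obs 6: x=1 → posterior Gamma(21, 39/5)
obs 7: x=6 → posterior Gamma(27, 44/5)
obs 8: x=1 → posterior Gamma(28, 49/5)
obs 9: x=1 → posterior Gamma(29, 54/5)

alpha=29, beta=54/5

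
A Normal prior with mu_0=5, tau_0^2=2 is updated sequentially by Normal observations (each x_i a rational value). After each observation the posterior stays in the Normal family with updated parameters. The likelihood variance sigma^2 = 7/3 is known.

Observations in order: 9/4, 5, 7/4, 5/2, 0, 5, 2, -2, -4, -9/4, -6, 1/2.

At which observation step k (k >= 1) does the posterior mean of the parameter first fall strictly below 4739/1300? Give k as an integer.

obs 1: x=9/4 → posterior Normal(97/26, 14/13)
obs 2: x=5 → posterior Normal(157/38, 14/19)
obs 3: x=7/4 → posterior Normal(89/25, 14/25)
obs 4: x=5/2 → posterior Normal(104/31, 14/31)
obs 5: x=0 → posterior Normal(104/37, 14/37)
obs 6: x=5 → posterior Normal(134/43, 14/43)
obs 7: x=2 → posterior Normal(146/49, 2/7)
obs 8: x=-2 → posterior Normal(134/55, 14/55)
obs 9: x=-4 → posterior Normal(110/61, 14/61)
obs 10: x=-9/4 → posterior Normal(193/134, 14/67)
obs 11: x=-6 → posterior Normal(121/146, 14/73)
obs 12: x=1/2 → posterior Normal(127/158, 14/79)

k = 3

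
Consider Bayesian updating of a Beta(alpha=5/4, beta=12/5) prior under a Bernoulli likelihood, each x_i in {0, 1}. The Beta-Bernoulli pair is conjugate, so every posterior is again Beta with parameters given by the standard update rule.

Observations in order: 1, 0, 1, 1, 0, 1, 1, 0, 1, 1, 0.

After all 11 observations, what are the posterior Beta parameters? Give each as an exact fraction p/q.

obs 1: x=1 → posterior Beta(9/4, 12/5)
obs 2: x=0 → posterior Beta(9/4, 17/5)
obs 3: x=1 → posterior Beta(13/4, 17/5)
obs 4: x=1 → posterior Beta(17/4, 17/5)
obs 5: x=0 → posterior Beta(17/4, 22/5)
obs 6: x=1 → posterior Beta(21/4, 22/5)
obs 7: x=1 → posterior Beta(25/4, 22/5)
obs 8: x=0 → posterior Beta(25/4, 27/5)
obs 9: x=1 → posterior Beta(29/4, 27/5)
obs 10: x=1 → posterior Beta(33/4, 27/5)
obs 11: x=0 → posterior Beta(33/4, 32/5)

alpha=33/4, beta=32/5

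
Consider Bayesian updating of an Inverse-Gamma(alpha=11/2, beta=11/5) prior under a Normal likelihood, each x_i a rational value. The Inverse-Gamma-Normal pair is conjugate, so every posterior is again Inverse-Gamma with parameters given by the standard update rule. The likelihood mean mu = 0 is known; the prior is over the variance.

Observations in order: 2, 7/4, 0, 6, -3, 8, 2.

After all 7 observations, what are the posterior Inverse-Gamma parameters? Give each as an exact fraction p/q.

alpha=9, beta=9957/160

obs 1: x=2 → posterior Inverse-Gamma(6, 21/5)
obs 2: x=7/4 → posterior Inverse-Gamma(13/2, 917/160)
obs 3: x=0 → posterior Inverse-Gamma(7, 917/160)
obs 4: x=6 → posterior Inverse-Gamma(15/2, 3797/160)
obs 5: x=-3 → posterior Inverse-Gamma(8, 4517/160)
obs 6: x=8 → posterior Inverse-Gamma(17/2, 9637/160)
obs 7: x=2 → posterior Inverse-Gamma(9, 9957/160)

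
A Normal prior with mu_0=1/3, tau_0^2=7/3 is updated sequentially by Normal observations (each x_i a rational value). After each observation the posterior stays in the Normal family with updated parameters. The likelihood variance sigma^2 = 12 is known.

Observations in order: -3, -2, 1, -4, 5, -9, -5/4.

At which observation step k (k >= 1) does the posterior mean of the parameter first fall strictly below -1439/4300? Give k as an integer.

k = 2

obs 1: x=-3 → posterior Normal(-9/43, 84/43)
obs 2: x=-2 → posterior Normal(-23/50, 42/25)
obs 3: x=1 → posterior Normal(-16/57, 28/19)
obs 4: x=-4 → posterior Normal(-11/16, 21/16)
obs 5: x=5 → posterior Normal(-9/71, 84/71)
obs 6: x=-9 → posterior Normal(-12/13, 14/13)
obs 7: x=-5/4 → posterior Normal(-19/20, 84/85)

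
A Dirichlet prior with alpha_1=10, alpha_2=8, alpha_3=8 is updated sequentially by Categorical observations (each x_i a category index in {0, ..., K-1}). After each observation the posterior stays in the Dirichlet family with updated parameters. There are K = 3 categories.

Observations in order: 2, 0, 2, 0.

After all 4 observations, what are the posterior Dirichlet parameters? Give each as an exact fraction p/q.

alpha_1=12, alpha_2=8, alpha_3=10

obs 1: x=2 → posterior Dirichlet(10, 8, 9)
obs 2: x=0 → posterior Dirichlet(11, 8, 9)
obs 3: x=2 → posterior Dirichlet(11, 8, 10)
obs 4: x=0 → posterior Dirichlet(12, 8, 10)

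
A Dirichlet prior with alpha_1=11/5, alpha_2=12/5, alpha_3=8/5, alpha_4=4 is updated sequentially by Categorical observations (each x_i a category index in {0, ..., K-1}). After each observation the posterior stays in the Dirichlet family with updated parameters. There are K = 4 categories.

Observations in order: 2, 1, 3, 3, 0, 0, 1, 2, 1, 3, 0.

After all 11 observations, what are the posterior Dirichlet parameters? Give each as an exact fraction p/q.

alpha_1=26/5, alpha_2=27/5, alpha_3=18/5, alpha_4=7

obs 1: x=2 → posterior Dirichlet(11/5, 12/5, 13/5, 4)
obs 2: x=1 → posterior Dirichlet(11/5, 17/5, 13/5, 4)
obs 3: x=3 → posterior Dirichlet(11/5, 17/5, 13/5, 5)
obs 4: x=3 → posterior Dirichlet(11/5, 17/5, 13/5, 6)
obs 5: x=0 → posterior Dirichlet(16/5, 17/5, 13/5, 6)
obs 6: x=0 → posterior Dirichlet(21/5, 17/5, 13/5, 6)
obs 7: x=1 → posterior Dirichlet(21/5, 22/5, 13/5, 6)
obs 8: x=2 → posterior Dirichlet(21/5, 22/5, 18/5, 6)
obs 9: x=1 → posterior Dirichlet(21/5, 27/5, 18/5, 6)
obs 10: x=3 → posterior Dirichlet(21/5, 27/5, 18/5, 7)
obs 11: x=0 → posterior Dirichlet(26/5, 27/5, 18/5, 7)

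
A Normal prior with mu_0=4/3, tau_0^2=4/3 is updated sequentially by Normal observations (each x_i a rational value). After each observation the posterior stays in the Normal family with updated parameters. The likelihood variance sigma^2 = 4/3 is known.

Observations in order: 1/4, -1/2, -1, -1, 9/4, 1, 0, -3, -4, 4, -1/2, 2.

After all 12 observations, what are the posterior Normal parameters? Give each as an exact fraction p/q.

mu_0=5/78, tau_0^2=4/39

obs 1: x=1/4 → posterior Normal(19/24, 2/3)
obs 2: x=-1/2 → posterior Normal(13/36, 4/9)
obs 3: x=-1 → posterior Normal(1/48, 1/3)
obs 4: x=-1 → posterior Normal(-11/60, 4/15)
obs 5: x=9/4 → posterior Normal(2/9, 2/9)
obs 6: x=1 → posterior Normal(1/3, 4/21)
obs 7: x=0 → posterior Normal(7/24, 1/6)
obs 8: x=-3 → posterior Normal(-2/27, 4/27)
obs 9: x=-4 → posterior Normal(-7/15, 2/15)
obs 10: x=4 → posterior Normal(-2/33, 4/33)
obs 11: x=-1/2 → posterior Normal(-7/72, 1/9)
obs 12: x=2 → posterior Normal(5/78, 4/39)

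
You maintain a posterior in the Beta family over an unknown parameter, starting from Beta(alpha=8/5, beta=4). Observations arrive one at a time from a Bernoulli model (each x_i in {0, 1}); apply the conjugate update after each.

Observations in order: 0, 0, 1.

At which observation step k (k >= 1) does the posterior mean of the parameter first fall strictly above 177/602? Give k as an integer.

k = 3

obs 1: x=0 → posterior Beta(8/5, 5)
obs 2: x=0 → posterior Beta(8/5, 6)
obs 3: x=1 → posterior Beta(13/5, 6)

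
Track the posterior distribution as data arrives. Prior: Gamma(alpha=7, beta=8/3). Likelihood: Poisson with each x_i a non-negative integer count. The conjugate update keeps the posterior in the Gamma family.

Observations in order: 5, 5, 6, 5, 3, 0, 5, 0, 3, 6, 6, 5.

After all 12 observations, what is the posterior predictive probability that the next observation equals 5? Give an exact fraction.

obs 1: x=5 → posterior Gamma(12, 11/3)
obs 2: x=5 → posterior Gamma(17, 14/3)
obs 3: x=6 → posterior Gamma(23, 17/3)
obs 4: x=5 → posterior Gamma(28, 20/3)
obs 5: x=3 → posterior Gamma(31, 23/3)
obs 6: x=0 → posterior Gamma(31, 26/3)
obs 7: x=5 → posterior Gamma(36, 29/3)
obs 8: x=0 → posterior Gamma(36, 32/3)
obs 9: x=3 → posterior Gamma(39, 35/3)
obs 10: x=6 → posterior Gamma(45, 38/3)
obs 11: x=6 → posterior Gamma(51, 41/3)
obs 12: x=5 → posterior Gamma(56, 44/3)

143307542647891885459817207156685698460006842358163712006348172085117793442639021521588502970390020096/995335133367449946250963967342411763029420336473508547652852372984148005049884167284311711109051438447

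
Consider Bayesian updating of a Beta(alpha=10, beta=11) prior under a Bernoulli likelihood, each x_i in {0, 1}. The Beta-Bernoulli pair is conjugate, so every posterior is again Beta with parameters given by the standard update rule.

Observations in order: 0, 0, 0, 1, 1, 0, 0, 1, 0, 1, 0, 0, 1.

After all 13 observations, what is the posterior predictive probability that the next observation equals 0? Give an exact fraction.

obs 1: x=0 → posterior Beta(10, 12)
obs 2: x=0 → posterior Beta(10, 13)
obs 3: x=0 → posterior Beta(10, 14)
obs 4: x=1 → posterior Beta(11, 14)
obs 5: x=1 → posterior Beta(12, 14)
obs 6: x=0 → posterior Beta(12, 15)
obs 7: x=0 → posterior Beta(12, 16)
obs 8: x=1 → posterior Beta(13, 16)
obs 9: x=0 → posterior Beta(13, 17)
obs 10: x=1 → posterior Beta(14, 17)
obs 11: x=0 → posterior Beta(14, 18)
obs 12: x=0 → posterior Beta(14, 19)
obs 13: x=1 → posterior Beta(15, 19)

19/34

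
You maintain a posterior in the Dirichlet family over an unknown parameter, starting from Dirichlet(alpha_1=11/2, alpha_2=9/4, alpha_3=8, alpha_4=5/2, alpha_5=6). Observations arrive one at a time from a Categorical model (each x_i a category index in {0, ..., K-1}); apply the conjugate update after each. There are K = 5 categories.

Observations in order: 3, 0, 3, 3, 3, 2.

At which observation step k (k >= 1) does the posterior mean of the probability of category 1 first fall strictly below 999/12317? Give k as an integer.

k = 4

obs 1: x=3 → posterior Dirichlet(11/2, 9/4, 8, 7/2, 6)
obs 2: x=0 → posterior Dirichlet(13/2, 9/4, 8, 7/2, 6)
obs 3: x=3 → posterior Dirichlet(13/2, 9/4, 8, 9/2, 6)
obs 4: x=3 → posterior Dirichlet(13/2, 9/4, 8, 11/2, 6)
obs 5: x=3 → posterior Dirichlet(13/2, 9/4, 8, 13/2, 6)
obs 6: x=2 → posterior Dirichlet(13/2, 9/4, 9, 13/2, 6)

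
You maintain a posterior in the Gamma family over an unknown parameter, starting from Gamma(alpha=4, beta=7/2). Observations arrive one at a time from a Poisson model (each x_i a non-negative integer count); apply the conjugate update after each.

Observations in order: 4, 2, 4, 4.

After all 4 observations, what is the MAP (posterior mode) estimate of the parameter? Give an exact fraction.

obs 1: x=4 → posterior Gamma(8, 9/2)
obs 2: x=2 → posterior Gamma(10, 11/2)
obs 3: x=4 → posterior Gamma(14, 13/2)
obs 4: x=4 → posterior Gamma(18, 15/2)

34/15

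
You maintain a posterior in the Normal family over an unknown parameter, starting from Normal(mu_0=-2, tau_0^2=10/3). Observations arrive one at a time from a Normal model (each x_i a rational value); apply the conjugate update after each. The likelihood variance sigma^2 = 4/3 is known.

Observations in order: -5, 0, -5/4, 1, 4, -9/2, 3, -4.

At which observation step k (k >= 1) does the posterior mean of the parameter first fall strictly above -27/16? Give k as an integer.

obs 1: x=-5 → posterior Normal(-29/7, 20/21)
obs 2: x=0 → posterior Normal(-29/12, 5/9)
obs 3: x=-5/4 → posterior Normal(-141/68, 20/51)
obs 4: x=1 → posterior Normal(-11/8, 10/33)
obs 5: x=4 → posterior Normal(-41/108, 20/81)
obs 6: x=-9/2 → posterior Normal(-131/128, 5/24)
obs 7: x=3 → posterior Normal(-71/148, 20/111)
obs 8: x=-4 → posterior Normal(-151/168, 10/63)

k = 4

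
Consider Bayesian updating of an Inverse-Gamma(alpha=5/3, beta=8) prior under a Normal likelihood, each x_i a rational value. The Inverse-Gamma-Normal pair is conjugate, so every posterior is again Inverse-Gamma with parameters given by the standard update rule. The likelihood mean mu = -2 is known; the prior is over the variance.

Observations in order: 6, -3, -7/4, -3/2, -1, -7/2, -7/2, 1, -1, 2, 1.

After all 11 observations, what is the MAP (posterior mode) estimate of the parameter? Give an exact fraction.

5847/784

obs 1: x=6 → posterior Inverse-Gamma(13/6, 40)
obs 2: x=-3 → posterior Inverse-Gamma(8/3, 81/2)
obs 3: x=-7/4 → posterior Inverse-Gamma(19/6, 1297/32)
obs 4: x=-3/2 → posterior Inverse-Gamma(11/3, 1301/32)
obs 5: x=-1 → posterior Inverse-Gamma(25/6, 1317/32)
obs 6: x=-7/2 → posterior Inverse-Gamma(14/3, 1353/32)
obs 7: x=-7/2 → posterior Inverse-Gamma(31/6, 1389/32)
obs 8: x=1 → posterior Inverse-Gamma(17/3, 1533/32)
obs 9: x=-1 → posterior Inverse-Gamma(37/6, 1549/32)
obs 10: x=2 → posterior Inverse-Gamma(20/3, 1805/32)
obs 11: x=1 → posterior Inverse-Gamma(43/6, 1949/32)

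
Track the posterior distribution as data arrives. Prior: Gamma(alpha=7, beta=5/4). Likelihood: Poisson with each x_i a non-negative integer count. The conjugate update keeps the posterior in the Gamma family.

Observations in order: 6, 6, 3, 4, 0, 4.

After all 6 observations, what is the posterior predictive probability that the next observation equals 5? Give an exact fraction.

obs 1: x=6 → posterior Gamma(13, 9/4)
obs 2: x=6 → posterior Gamma(19, 13/4)
obs 3: x=3 → posterior Gamma(22, 17/4)
obs 4: x=4 → posterior Gamma(26, 21/4)
obs 5: x=0 → posterior Gamma(26, 25/4)
obs 6: x=4 → posterior Gamma(30, 29/4)

642940067492049547583625963204347813249791700615168/4260631322896113918707328987843929672798127051556929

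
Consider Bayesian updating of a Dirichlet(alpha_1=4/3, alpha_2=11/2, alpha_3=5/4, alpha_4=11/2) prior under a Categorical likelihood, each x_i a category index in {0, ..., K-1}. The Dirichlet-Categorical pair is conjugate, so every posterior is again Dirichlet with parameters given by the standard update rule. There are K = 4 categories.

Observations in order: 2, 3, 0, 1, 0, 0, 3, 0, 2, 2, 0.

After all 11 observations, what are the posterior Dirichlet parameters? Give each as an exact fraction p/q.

alpha_1=19/3, alpha_2=13/2, alpha_3=17/4, alpha_4=15/2

obs 1: x=2 → posterior Dirichlet(4/3, 11/2, 9/4, 11/2)
obs 2: x=3 → posterior Dirichlet(4/3, 11/2, 9/4, 13/2)
obs 3: x=0 → posterior Dirichlet(7/3, 11/2, 9/4, 13/2)
obs 4: x=1 → posterior Dirichlet(7/3, 13/2, 9/4, 13/2)
obs 5: x=0 → posterior Dirichlet(10/3, 13/2, 9/4, 13/2)
obs 6: x=0 → posterior Dirichlet(13/3, 13/2, 9/4, 13/2)
obs 7: x=3 → posterior Dirichlet(13/3, 13/2, 9/4, 15/2)
obs 8: x=0 → posterior Dirichlet(16/3, 13/2, 9/4, 15/2)
obs 9: x=2 → posterior Dirichlet(16/3, 13/2, 13/4, 15/2)
obs 10: x=2 → posterior Dirichlet(16/3, 13/2, 17/4, 15/2)
obs 11: x=0 → posterior Dirichlet(19/3, 13/2, 17/4, 15/2)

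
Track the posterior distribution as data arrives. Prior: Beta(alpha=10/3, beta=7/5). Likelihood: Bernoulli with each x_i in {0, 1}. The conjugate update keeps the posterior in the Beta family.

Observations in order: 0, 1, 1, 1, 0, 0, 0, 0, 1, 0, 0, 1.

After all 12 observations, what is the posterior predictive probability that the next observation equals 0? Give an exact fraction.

obs 1: x=0 → posterior Beta(10/3, 12/5)
obs 2: x=1 → posterior Beta(13/3, 12/5)
obs 3: x=1 → posterior Beta(16/3, 12/5)
obs 4: x=1 → posterior Beta(19/3, 12/5)
obs 5: x=0 → posterior Beta(19/3, 17/5)
obs 6: x=0 → posterior Beta(19/3, 22/5)
obs 7: x=0 → posterior Beta(19/3, 27/5)
obs 8: x=0 → posterior Beta(19/3, 32/5)
obs 9: x=1 → posterior Beta(22/3, 32/5)
obs 10: x=0 → posterior Beta(22/3, 37/5)
obs 11: x=0 → posterior Beta(22/3, 42/5)
obs 12: x=1 → posterior Beta(25/3, 42/5)

126/251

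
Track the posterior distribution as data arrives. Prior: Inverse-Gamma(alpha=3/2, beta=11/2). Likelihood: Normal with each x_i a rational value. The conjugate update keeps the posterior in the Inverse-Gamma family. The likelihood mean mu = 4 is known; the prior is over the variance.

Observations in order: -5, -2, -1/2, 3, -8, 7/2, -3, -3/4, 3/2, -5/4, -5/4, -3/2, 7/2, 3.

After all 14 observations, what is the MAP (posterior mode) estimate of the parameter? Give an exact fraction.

7327/304

obs 1: x=-5 → posterior Inverse-Gamma(2, 46)
obs 2: x=-2 → posterior Inverse-Gamma(5/2, 64)
obs 3: x=-1/2 → posterior Inverse-Gamma(3, 593/8)
obs 4: x=3 → posterior Inverse-Gamma(7/2, 597/8)
obs 5: x=-8 → posterior Inverse-Gamma(4, 1173/8)
obs 6: x=7/2 → posterior Inverse-Gamma(9/2, 587/4)
obs 7: x=-3 → posterior Inverse-Gamma(5, 685/4)
obs 8: x=-3/4 → posterior Inverse-Gamma(11/2, 5841/32)
obs 9: x=3/2 → posterior Inverse-Gamma(6, 5941/32)
obs 10: x=-5/4 → posterior Inverse-Gamma(13/2, 3191/16)
obs 11: x=-5/4 → posterior Inverse-Gamma(7, 6823/32)
obs 12: x=-3/2 → posterior Inverse-Gamma(15/2, 7307/32)
obs 13: x=7/2 → posterior Inverse-Gamma(8, 7311/32)
obs 14: x=3 → posterior Inverse-Gamma(17/2, 7327/32)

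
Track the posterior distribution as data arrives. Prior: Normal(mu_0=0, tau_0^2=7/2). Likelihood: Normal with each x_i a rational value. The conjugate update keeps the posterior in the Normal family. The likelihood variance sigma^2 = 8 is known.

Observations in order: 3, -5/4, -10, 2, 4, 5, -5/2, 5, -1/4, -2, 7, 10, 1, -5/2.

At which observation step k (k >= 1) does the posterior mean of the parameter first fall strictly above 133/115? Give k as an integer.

obs 1: x=3 → posterior Normal(21/23, 56/23)
obs 2: x=-5/4 → posterior Normal(49/120, 28/15)
obs 3: x=-10 → posterior Normal(-231/148, 56/37)
obs 4: x=2 → posterior Normal(-175/176, 14/11)
obs 5: x=4 → posterior Normal(-21/68, 56/51)
obs 6: x=5 → posterior Normal(77/232, 28/29)
obs 7: x=-5/2 → posterior Normal(7/260, 56/65)
obs 8: x=5 → posterior Normal(49/96, 7/9)
obs 9: x=-1/4 → posterior Normal(35/79, 56/79)
obs 10: x=-2 → posterior Normal(21/86, 28/43)
obs 11: x=7 → posterior Normal(70/93, 56/93)
obs 12: x=10 → posterior Normal(7/5, 14/25)
obs 13: x=1 → posterior Normal(147/107, 56/107)
obs 14: x=-5/2 → posterior Normal(259/228, 28/57)

k = 12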